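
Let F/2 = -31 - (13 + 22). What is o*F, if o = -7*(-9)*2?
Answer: -16632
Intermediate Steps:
o = 126 (o = 63*2 = 126)
F = -132 (F = 2*(-31 - (13 + 22)) = 2*(-31 - 1*35) = 2*(-31 - 35) = 2*(-66) = -132)
o*F = 126*(-132) = -16632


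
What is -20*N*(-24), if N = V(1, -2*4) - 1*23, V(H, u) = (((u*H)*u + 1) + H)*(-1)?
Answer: -42720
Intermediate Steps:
V(H, u) = -1 - H - H*u**2 (V(H, u) = (((H*u)*u + 1) + H)*(-1) = ((H*u**2 + 1) + H)*(-1) = ((1 + H*u**2) + H)*(-1) = (1 + H + H*u**2)*(-1) = -1 - H - H*u**2)
N = -89 (N = (-1 - 1*1 - 1*1*(-2*4)**2) - 1*23 = (-1 - 1 - 1*1*(-8)**2) - 23 = (-1 - 1 - 1*1*64) - 23 = (-1 - 1 - 64) - 23 = -66 - 23 = -89)
-20*N*(-24) = -20*(-89)*(-24) = 1780*(-24) = -42720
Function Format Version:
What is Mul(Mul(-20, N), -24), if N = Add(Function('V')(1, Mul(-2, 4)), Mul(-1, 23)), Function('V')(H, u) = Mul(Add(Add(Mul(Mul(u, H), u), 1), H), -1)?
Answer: -42720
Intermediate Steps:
Function('V')(H, u) = Add(-1, Mul(-1, H), Mul(-1, H, Pow(u, 2))) (Function('V')(H, u) = Mul(Add(Add(Mul(Mul(H, u), u), 1), H), -1) = Mul(Add(Add(Mul(H, Pow(u, 2)), 1), H), -1) = Mul(Add(Add(1, Mul(H, Pow(u, 2))), H), -1) = Mul(Add(1, H, Mul(H, Pow(u, 2))), -1) = Add(-1, Mul(-1, H), Mul(-1, H, Pow(u, 2))))
N = -89 (N = Add(Add(-1, Mul(-1, 1), Mul(-1, 1, Pow(Mul(-2, 4), 2))), Mul(-1, 23)) = Add(Add(-1, -1, Mul(-1, 1, Pow(-8, 2))), -23) = Add(Add(-1, -1, Mul(-1, 1, 64)), -23) = Add(Add(-1, -1, -64), -23) = Add(-66, -23) = -89)
Mul(Mul(-20, N), -24) = Mul(Mul(-20, -89), -24) = Mul(1780, -24) = -42720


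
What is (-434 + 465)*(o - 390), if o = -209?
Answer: -18569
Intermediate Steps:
(-434 + 465)*(o - 390) = (-434 + 465)*(-209 - 390) = 31*(-599) = -18569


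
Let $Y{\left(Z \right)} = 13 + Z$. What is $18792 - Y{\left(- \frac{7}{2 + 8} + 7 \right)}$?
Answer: $\frac{187727}{10} \approx 18773.0$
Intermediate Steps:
$18792 - Y{\left(- \frac{7}{2 + 8} + 7 \right)} = 18792 - \left(13 + \left(- \frac{7}{2 + 8} + 7\right)\right) = 18792 - \left(13 + \left(- \frac{7}{10} + 7\right)\right) = 18792 - \left(13 + \frac{63}{10}\right) = 18792 - \frac{193}{10} = \frac{187727}{10}$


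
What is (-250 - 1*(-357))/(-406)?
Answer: -107/406 ≈ -0.26355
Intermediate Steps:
(-250 - 1*(-357))/(-406) = (-250 + 357)*(-1/406) = 107*(-1/406) = -107/406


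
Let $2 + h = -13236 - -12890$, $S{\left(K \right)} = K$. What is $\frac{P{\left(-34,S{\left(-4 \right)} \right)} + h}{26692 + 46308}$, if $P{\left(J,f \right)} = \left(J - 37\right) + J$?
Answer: $- \frac{453}{73000} \approx -0.0062055$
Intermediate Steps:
$P{\left(J,f \right)} = -37 + 2 J$ ($P{\left(J,f \right)} = \left(-37 + J\right) + J = -37 + 2 J$)
$h = -348$ ($h = -2 - 346 = -348$)
$\frac{P{\left(-34,S{\left(-4 \right)} \right)} + h}{26692 + 46308} = \frac{\left(-37 + 2 \left(-34\right)\right) - 348}{26692 + 46308} = \frac{\left(-37 - 68\right) - 348}{73000} = \left(-105 - 348\right) \frac{1}{73000} = \left(-453\right) \frac{1}{73000} = - \frac{453}{73000}$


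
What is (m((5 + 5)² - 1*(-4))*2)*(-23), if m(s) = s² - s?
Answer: -492752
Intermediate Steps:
(m((5 + 5)² - 1*(-4))*2)*(-23) = ((((5 + 5)² - 1*(-4))*(-1 + ((5 + 5)² - 1*(-4))))*2)*(-23) = (((10² + 4)*(-1 + (10² + 4)))*2)*(-23) = (((100 + 4)*(-1 + (100 + 4)))*2)*(-23) = ((104*(-1 + 104))*2)*(-23) = ((104*103)*2)*(-23) = (10712*2)*(-23) = 21424*(-23) = -492752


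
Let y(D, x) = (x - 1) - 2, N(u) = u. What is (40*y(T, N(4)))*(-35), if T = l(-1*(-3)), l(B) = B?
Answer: -1400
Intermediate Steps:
T = 3 (T = -1*(-3) = 3)
y(D, x) = -3 + x (y(D, x) = (-1 + x) - 2 = -3 + x)
(40*y(T, N(4)))*(-35) = (40*(-3 + 4))*(-35) = (40*1)*(-35) = 40*(-35) = -1400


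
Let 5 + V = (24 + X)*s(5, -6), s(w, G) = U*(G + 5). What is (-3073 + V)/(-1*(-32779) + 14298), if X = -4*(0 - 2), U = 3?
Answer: -3174/47077 ≈ -0.067421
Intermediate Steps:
X = 8 (X = -4*(-2) = 8)
s(w, G) = 15 + 3*G (s(w, G) = 3*(G + 5) = 3*(5 + G) = 15 + 3*G)
V = -101 (V = -5 + (24 + 8)*(15 + 3*(-6)) = -5 + 32*(15 - 18) = -5 + 32*(-3) = -5 - 96 = -101)
(-3073 + V)/(-1*(-32779) + 14298) = (-3073 - 101)/(-1*(-32779) + 14298) = -3174/(32779 + 14298) = -3174/47077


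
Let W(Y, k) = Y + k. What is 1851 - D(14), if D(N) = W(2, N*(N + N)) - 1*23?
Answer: 1480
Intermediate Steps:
D(N) = -21 + 2*N² (D(N) = (2 + N*(N + N)) - 1*23 = (2 + N*(2*N)) - 23 = (2 + 2*N²) - 23 = -21 + 2*N²)
1851 - D(14) = 1851 - (-21 + 2*14²) = 1851 - (-21 + 2*196) = 1851 - (-21 + 392) = 1851 - 1*371 = 1851 - 371 = 1480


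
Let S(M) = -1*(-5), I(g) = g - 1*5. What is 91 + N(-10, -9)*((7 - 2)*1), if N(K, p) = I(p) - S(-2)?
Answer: -4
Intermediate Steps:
I(g) = -5 + g (I(g) = g - 5 = -5 + g)
S(M) = 5
N(K, p) = -10 + p (N(K, p) = (-5 + p) - 1*5 = (-5 + p) - 5 = -10 + p)
91 + N(-10, -9)*((7 - 2)*1) = 91 + (-10 - 9)*((7 - 2)*1) = 91 - 95 = -4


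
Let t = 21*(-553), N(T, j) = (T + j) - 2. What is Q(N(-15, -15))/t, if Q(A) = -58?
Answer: 58/11613 ≈ 0.0049944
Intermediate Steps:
N(T, j) = -2 + T + j
t = -11613
Q(N(-15, -15))/t = -58/(-11613) = -58*(-1/11613) = 58/11613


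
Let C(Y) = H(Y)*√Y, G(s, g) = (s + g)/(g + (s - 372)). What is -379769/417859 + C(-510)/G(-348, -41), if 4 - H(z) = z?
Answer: -29213/32143 + 391154*I*√510/389 ≈ -0.90884 + 22708.0*I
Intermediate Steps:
H(z) = 4 - z
G(s, g) = (g + s)/(-372 + g + s) (G(s, g) = (g + s)/(g + (-372 + s)) = (g + s)/(-372 + g + s))
C(Y) = √Y*(4 - Y) (C(Y) = (4 - Y)*√Y = √Y*(4 - Y))
-379769/417859 + C(-510)/G(-348, -41) = -379769/417859 + (√(-510)*(4 - 1*(-510)))/(((-41 - 348)/(-372 - 41 - 348))) = -379769*1/417859 + ((I*√510)*(4 + 510))/((-389/(-761))) = -29213/32143 + ((I*√510)*514)/((-1/761*(-389))) = -29213/32143 + (514*I*√510)/(389/761) = -29213/32143 + (514*I*√510)*(761/389) = -29213/32143 + 391154*I*√510/389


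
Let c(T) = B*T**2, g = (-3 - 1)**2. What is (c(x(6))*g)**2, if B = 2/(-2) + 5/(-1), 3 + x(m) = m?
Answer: 746496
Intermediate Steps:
x(m) = -3 + m
B = -6 (B = 2*(-1/2) + 5*(-1) = -1 - 5 = -6)
g = 16 (g = (-4)**2 = 16)
c(T) = -6*T**2
(c(x(6))*g)**2 = (-6*(-3 + 6)**2*16)**2 = (-6*3**2*16)**2 = (-6*9*16)**2 = (-54*16)**2 = (-864)**2 = 746496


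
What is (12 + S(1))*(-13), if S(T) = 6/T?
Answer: -234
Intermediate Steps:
(12 + S(1))*(-13) = (12 + 6/1)*(-13) = (12 + 6*1)*(-13) = (12 + 6)*(-13) = 18*(-13) = -234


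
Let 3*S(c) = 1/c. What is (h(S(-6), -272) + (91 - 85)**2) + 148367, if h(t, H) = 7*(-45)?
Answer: 148088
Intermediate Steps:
S(c) = 1/(3*c)
h(t, H) = -315
(h(S(-6), -272) + (91 - 85)**2) + 148367 = (-315 + (91 - 85)**2) + 148367 = (-315 + 6**2) + 148367 = (-315 + 36) + 148367 = -279 + 148367 = 148088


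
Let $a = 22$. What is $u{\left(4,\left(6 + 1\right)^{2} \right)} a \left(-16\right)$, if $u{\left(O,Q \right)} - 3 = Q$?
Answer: $-18304$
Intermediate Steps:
$u{\left(O,Q \right)} = 3 + Q$
$u{\left(4,\left(6 + 1\right)^{2} \right)} a \left(-16\right) = \left(3 + \left(6 + 1\right)^{2}\right) 22 \left(-16\right) = \left(3 + 7^{2}\right) 22 \left(-16\right) = \left(3 + 49\right) 22 \left(-16\right) = 52 \cdot 22 \left(-16\right) = 1144 \left(-16\right) = -18304$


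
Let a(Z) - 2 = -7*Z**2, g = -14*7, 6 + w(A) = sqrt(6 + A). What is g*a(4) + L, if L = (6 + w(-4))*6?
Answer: 10780 + 6*sqrt(2) ≈ 10788.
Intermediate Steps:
w(A) = -6 + sqrt(6 + A)
g = -98
a(Z) = 2 - 7*Z**2
L = 6*sqrt(2) (L = (6 + (-6 + sqrt(6 - 4)))*6 = (6 + (-6 + sqrt(2)))*6 = sqrt(2)*6 = 6*sqrt(2) ≈ 8.4853)
g*a(4) + L = -98*(2 - 7*4**2) + 6*sqrt(2) = -98*(2 - 7*16) + 6*sqrt(2) = -98*(2 - 112) + 6*sqrt(2) = -98*(-110) + 6*sqrt(2) = 10780 + 6*sqrt(2)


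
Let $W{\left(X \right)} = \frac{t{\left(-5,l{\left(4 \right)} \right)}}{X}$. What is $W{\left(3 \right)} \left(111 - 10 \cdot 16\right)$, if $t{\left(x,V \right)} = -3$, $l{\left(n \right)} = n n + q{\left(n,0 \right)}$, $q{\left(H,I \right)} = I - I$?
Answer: $49$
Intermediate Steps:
$q{\left(H,I \right)} = 0$
$l{\left(n \right)} = n^{2}$ ($l{\left(n \right)} = n n + 0 = n^{2} + 0 = n^{2}$)
$W{\left(X \right)} = - \frac{3}{X}$
$W{\left(3 \right)} \left(111 - 10 \cdot 16\right) = - \frac{3}{3} \left(111 - 10 \cdot 16\right) = \left(-3\right) \frac{1}{3} \left(111 - 160\right) = - (111 - 160) = \left(-1\right) \left(-49\right) = 49$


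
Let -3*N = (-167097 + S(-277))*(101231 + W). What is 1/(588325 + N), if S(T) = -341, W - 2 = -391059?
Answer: -3/48526120813 ≈ -6.1822e-11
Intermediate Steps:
W = -391057 (W = 2 - 391059 = -391057)
N = -48527885788/3 (N = -(-167097 - 341)*(101231 - 391057)/3 = -(-167438)*(-289826)/3 = -1/3*48527885788 = -48527885788/3 ≈ -1.6176e+10)
1/(588325 + N) = 1/(588325 - 48527885788/3) = 1/(-48526120813/3) = -3/48526120813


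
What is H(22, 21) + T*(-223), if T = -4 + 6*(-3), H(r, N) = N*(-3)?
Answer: 4843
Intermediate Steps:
H(r, N) = -3*N
T = -22 (T = -4 - 18 = -22)
H(22, 21) + T*(-223) = -3*21 - 22*(-223) = -63 + 4906 = 4843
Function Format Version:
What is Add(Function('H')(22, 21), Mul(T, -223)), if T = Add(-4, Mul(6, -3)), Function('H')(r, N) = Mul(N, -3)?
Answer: 4843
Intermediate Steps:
Function('H')(r, N) = Mul(-3, N)
T = -22 (T = Add(-4, -18) = -22)
Add(Function('H')(22, 21), Mul(T, -223)) = Add(Mul(-3, 21), Mul(-22, -223)) = Add(-63, 4906) = 4843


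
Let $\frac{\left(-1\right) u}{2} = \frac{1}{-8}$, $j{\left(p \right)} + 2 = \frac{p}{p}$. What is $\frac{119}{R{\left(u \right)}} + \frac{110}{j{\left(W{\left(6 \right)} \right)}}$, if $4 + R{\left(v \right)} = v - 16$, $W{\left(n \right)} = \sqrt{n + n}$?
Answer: $- \frac{9166}{79} \approx -116.03$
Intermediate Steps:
$W{\left(n \right)} = \sqrt{2} \sqrt{n}$ ($W{\left(n \right)} = \sqrt{2 n} = \sqrt{2} \sqrt{n}$)
$j{\left(p \right)} = -1$ ($j{\left(p \right)} = -2 + \frac{p}{p} = -2 + 1 = -1$)
$u = \frac{1}{4}$ ($u = - \frac{2}{-8} = \left(-2\right) \left(- \frac{1}{8}\right) = \frac{1}{4} \approx 0.25$)
$R{\left(v \right)} = -20 + v$ ($R{\left(v \right)} = -4 + \left(v - 16\right) = -4 + \left(-16 + v\right) = -20 + v$)
$\frac{119}{R{\left(u \right)}} + \frac{110}{j{\left(W{\left(6 \right)} \right)}} = \frac{119}{-20 + \frac{1}{4}} + \frac{110}{-1} = \frac{119}{- \frac{79}{4}} + 110 \left(-1\right) = 119 \left(- \frac{4}{79}\right) - 110 = - \frac{476}{79} - 110 = - \frac{9166}{79}$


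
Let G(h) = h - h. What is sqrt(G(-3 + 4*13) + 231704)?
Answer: 2*sqrt(57926) ≈ 481.36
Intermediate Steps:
G(h) = 0
sqrt(G(-3 + 4*13) + 231704) = sqrt(0 + 231704) = sqrt(231704) = 2*sqrt(57926)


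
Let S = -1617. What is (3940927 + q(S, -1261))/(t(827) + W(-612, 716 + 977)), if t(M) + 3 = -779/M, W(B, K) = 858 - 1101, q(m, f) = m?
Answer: -3257809370/204221 ≈ -15952.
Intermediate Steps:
W(B, K) = -243
t(M) = -3 - 779/M
(3940927 + q(S, -1261))/(t(827) + W(-612, 716 + 977)) = (3940927 - 1617)/((-3 - 779/827) - 243) = 3939310/((-3 - 779*1/827) - 243) = 3939310/((-3 - 779/827) - 243) = 3939310/(-3260/827 - 243) = 3939310/(-204221/827) = 3939310*(-827/204221) = -3257809370/204221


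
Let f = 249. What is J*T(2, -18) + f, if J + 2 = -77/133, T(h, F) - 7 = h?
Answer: 4290/19 ≈ 225.79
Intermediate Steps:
T(h, F) = 7 + h
J = -49/19 (J = -2 - 77/133 = -2 - 77*1/133 = -2 - 11/19 = -49/19 ≈ -2.5789)
J*T(2, -18) + f = -49*(7 + 2)/19 + 249 = -49/19*9 + 249 = -441/19 + 249 = 4290/19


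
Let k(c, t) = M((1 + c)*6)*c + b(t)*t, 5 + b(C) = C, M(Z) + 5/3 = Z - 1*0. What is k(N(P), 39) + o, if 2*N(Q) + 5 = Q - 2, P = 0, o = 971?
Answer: 7066/3 ≈ 2355.3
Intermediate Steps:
M(Z) = -5/3 + Z (M(Z) = -5/3 + (Z - 1*0) = -5/3 + (Z + 0) = -5/3 + Z)
N(Q) = -7/2 + Q/2 (N(Q) = -5/2 + (Q - 2)/2 = -5/2 + (-2 + Q)/2 = -5/2 + (-1 + Q/2) = -7/2 + Q/2)
b(C) = -5 + C
k(c, t) = c*(13/3 + 6*c) + t*(-5 + t) (k(c, t) = (-5/3 + (1 + c)*6)*c + (-5 + t)*t = (-5/3 + (6 + 6*c))*c + t*(-5 + t) = (13/3 + 6*c)*c + t*(-5 + t) = c*(13/3 + 6*c) + t*(-5 + t))
k(N(P), 39) + o = (39*(-5 + 39) + (-7/2 + (½)*0)*(13 + 18*(-7/2 + (½)*0))/3) + 971 = (39*34 + (-7/2 + 0)*(13 + 18*(-7/2 + 0))/3) + 971 = (1326 + (⅓)*(-7/2)*(13 + 18*(-7/2))) + 971 = (1326 + (⅓)*(-7/2)*(13 - 63)) + 971 = (1326 + (⅓)*(-7/2)*(-50)) + 971 = (1326 + 175/3) + 971 = 4153/3 + 971 = 7066/3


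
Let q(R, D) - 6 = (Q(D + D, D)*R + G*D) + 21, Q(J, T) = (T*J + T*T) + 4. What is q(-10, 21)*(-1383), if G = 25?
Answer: 17588994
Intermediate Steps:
Q(J, T) = 4 + T² + J*T (Q(J, T) = (J*T + T²) + 4 = (T² + J*T) + 4 = 4 + T² + J*T)
q(R, D) = 27 + 25*D + R*(4 + 3*D²) (q(R, D) = 6 + (((4 + D² + (D + D)*D)*R + 25*D) + 21) = 6 + (((4 + D² + (2*D)*D)*R + 25*D) + 21) = 6 + (((4 + D² + 2*D²)*R + 25*D) + 21) = 6 + (((4 + 3*D²)*R + 25*D) + 21) = 6 + ((R*(4 + 3*D²) + 25*D) + 21) = 6 + ((25*D + R*(4 + 3*D²)) + 21) = 6 + (21 + 25*D + R*(4 + 3*D²)) = 27 + 25*D + R*(4 + 3*D²))
q(-10, 21)*(-1383) = (27 + 25*21 - 10*(4 + 3*21²))*(-1383) = (27 + 525 - 10*(4 + 3*441))*(-1383) = (27 + 525 - 10*(4 + 1323))*(-1383) = (27 + 525 - 10*1327)*(-1383) = (27 + 525 - 13270)*(-1383) = -12718*(-1383) = 17588994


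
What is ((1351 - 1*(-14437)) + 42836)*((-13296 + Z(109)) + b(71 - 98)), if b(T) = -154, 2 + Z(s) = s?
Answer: -782220032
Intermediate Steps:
Z(s) = -2 + s
((1351 - 1*(-14437)) + 42836)*((-13296 + Z(109)) + b(71 - 98)) = ((1351 - 1*(-14437)) + 42836)*((-13296 + (-2 + 109)) - 154) = ((1351 + 14437) + 42836)*((-13296 + 107) - 154) = (15788 + 42836)*(-13189 - 154) = 58624*(-13343) = -782220032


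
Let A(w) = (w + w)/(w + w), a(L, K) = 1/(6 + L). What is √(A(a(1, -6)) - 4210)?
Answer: I*√4209 ≈ 64.877*I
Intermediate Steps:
A(w) = 1 (A(w) = (2*w)/((2*w)) = (2*w)*(1/(2*w)) = 1)
√(A(a(1, -6)) - 4210) = √(1 - 4210) = √(-4209) = I*√4209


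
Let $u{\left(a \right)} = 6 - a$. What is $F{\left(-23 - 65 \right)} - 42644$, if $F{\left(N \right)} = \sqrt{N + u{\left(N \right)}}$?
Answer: $-42644 + \sqrt{6} \approx -42642.0$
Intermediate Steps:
$F{\left(N \right)} = \sqrt{6}$ ($F{\left(N \right)} = \sqrt{N - \left(-6 + N\right)} = \sqrt{6}$)
$F{\left(-23 - 65 \right)} - 42644 = \sqrt{6} - 42644 = -42644 + \sqrt{6}$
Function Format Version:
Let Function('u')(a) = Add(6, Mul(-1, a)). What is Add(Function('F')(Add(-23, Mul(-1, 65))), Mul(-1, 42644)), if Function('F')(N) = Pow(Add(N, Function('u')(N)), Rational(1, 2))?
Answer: Add(-42644, Pow(6, Rational(1, 2))) ≈ -42642.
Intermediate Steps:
Function('F')(N) = Pow(6, Rational(1, 2)) (Function('F')(N) = Pow(Add(N, Add(6, Mul(-1, N))), Rational(1, 2)) = Pow(6, Rational(1, 2)))
Add(Function('F')(Add(-23, Mul(-1, 65))), Mul(-1, 42644)) = Add(Pow(6, Rational(1, 2)), Mul(-1, 42644)) = Add(Pow(6, Rational(1, 2)), -42644) = Add(-42644, Pow(6, Rational(1, 2)))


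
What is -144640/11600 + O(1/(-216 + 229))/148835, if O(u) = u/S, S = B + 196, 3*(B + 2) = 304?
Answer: -619884201161/49714164370 ≈ -12.469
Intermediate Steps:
B = 298/3 (B = -2 + (1/3)*304 = -2 + 304/3 = 298/3 ≈ 99.333)
S = 886/3 (S = 298/3 + 196 = 886/3 ≈ 295.33)
O(u) = 3*u/886 (O(u) = u/(886/3) = u*(3/886) = 3*u/886)
-144640/11600 + O(1/(-216 + 229))/148835 = -144640/11600 + (3/(886*(-216 + 229)))/148835 = -144640*1/11600 + ((3/886)/13)*(1/148835) = -1808/145 + ((3/886)*(1/13))*(1/148835) = -1808/145 + (3/11518)*(1/148835) = -1808/145 + 3/1714281530 = -619884201161/49714164370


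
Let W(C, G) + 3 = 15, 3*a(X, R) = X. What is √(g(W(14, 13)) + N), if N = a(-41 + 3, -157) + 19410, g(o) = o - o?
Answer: 4*√10911/3 ≈ 139.27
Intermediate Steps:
a(X, R) = X/3
W(C, G) = 12 (W(C, G) = -3 + 15 = 12)
g(o) = 0
N = 58192/3 (N = (-41 + 3)/3 + 19410 = (⅓)*(-38) + 19410 = -38/3 + 19410 = 58192/3 ≈ 19397.)
√(g(W(14, 13)) + N) = √(0 + 58192/3) = √(58192/3) = 4*√10911/3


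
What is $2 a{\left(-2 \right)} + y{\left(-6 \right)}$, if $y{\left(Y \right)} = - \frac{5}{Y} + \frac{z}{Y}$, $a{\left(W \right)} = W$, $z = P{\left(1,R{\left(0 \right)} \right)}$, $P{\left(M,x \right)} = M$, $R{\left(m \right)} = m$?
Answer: $- \frac{10}{3} \approx -3.3333$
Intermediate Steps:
$z = 1$
$y{\left(Y \right)} = - \frac{4}{Y}$ ($y{\left(Y \right)} = - \frac{5}{Y} + 1 \frac{1}{Y} = - \frac{5}{Y} + \frac{1}{Y} = - \frac{4}{Y}$)
$2 a{\left(-2 \right)} + y{\left(-6 \right)} = 2 \left(-2\right) - \frac{4}{-6} = -4 - - \frac{2}{3} = -4 + \frac{2}{3} = - \frac{10}{3}$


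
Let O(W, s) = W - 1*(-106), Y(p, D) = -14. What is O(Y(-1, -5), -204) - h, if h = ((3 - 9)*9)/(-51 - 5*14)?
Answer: 11078/121 ≈ 91.554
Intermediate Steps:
O(W, s) = 106 + W (O(W, s) = W + 106 = 106 + W)
h = 54/121 (h = (-6*9)/(-51 - 70) = -54/(-121) = -54*(-1/121) = 54/121 ≈ 0.44628)
O(Y(-1, -5), -204) - h = (106 - 14) - 1*54/121 = 92 - 54/121 = 11078/121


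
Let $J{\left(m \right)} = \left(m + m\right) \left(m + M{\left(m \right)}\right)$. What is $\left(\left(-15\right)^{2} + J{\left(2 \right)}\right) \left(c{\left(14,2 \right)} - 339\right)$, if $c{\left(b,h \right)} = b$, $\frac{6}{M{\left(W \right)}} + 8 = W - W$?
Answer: $-74750$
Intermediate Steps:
$M{\left(W \right)} = - \frac{3}{4}$ ($M{\left(W \right)} = \frac{6}{-8 + \left(W - W\right)} = \frac{6}{-8 + 0} = \frac{6}{-8} = 6 \left(- \frac{1}{8}\right) = - \frac{3}{4}$)
$J{\left(m \right)} = 2 m \left(- \frac{3}{4} + m\right)$ ($J{\left(m \right)} = \left(m + m\right) \left(m - \frac{3}{4}\right) = 2 m \left(- \frac{3}{4} + m\right)$)
$\left(\left(-15\right)^{2} + J{\left(2 \right)}\right) \left(c{\left(14,2 \right)} - 339\right) = \left(\left(-15\right)^{2} + \frac{1}{2} \cdot 2 \left(-3 + 4 \cdot 2\right)\right) \left(14 - 339\right) = \left(225 + \frac{1}{2} \cdot 2 \left(-3 + 8\right)\right) \left(-325\right) = \left(225 + \frac{1}{2} \cdot 2 \cdot 5\right) \left(-325\right) = \left(225 + 5\right) \left(-325\right) = 230 \left(-325\right) = -74750$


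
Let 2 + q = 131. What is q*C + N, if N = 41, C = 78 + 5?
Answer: 10748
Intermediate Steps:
C = 83
q = 129 (q = -2 + 131 = 129)
q*C + N = 129*83 + 41 = 10707 + 41 = 10748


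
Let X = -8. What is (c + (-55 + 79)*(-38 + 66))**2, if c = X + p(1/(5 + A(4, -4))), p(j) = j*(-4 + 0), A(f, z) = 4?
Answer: 35664784/81 ≈ 4.4031e+5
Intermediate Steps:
p(j) = -4*j (p(j) = j*(-4) = -4*j)
c = -76/9 (c = -8 - 4/(5 + 4) = -8 - 4/9 = -76/9 ≈ -8.4444)
(c + (-55 + 79)*(-38 + 66))**2 = (-76/9 + (-55 + 79)*(-38 + 66))**2 = (-76/9 + 24*28)**2 = (-76/9 + 672)**2 = (5972/9)**2 = 35664784/81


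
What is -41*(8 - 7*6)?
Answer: 1394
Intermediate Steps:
-41*(8 - 7*6) = -41*(8 - 42) = -41*(-34) = 1394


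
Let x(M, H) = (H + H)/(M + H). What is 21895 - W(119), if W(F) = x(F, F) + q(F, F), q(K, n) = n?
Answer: 21775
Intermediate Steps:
x(M, H) = 2*H/(H + M) (x(M, H) = (2*H)/(H + M) = 2*H/(H + M))
W(F) = 1 + F (W(F) = 2*F/(F + F) + F = 2*F/((2*F)) + F = 2*F*(1/(2*F)) + F = 1 + F)
21895 - W(119) = 21895 - (1 + 119) = 21895 - 1*120 = 21895 - 120 = 21775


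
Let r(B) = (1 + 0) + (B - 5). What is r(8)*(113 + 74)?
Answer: 748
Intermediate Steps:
r(B) = -4 + B (r(B) = 1 + (-5 + B) = -4 + B)
r(8)*(113 + 74) = (-4 + 8)*(113 + 74) = 4*187 = 748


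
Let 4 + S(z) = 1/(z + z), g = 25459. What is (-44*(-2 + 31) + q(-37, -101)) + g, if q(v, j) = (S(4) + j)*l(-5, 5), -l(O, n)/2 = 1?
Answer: 97571/4 ≈ 24393.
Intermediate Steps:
l(O, n) = -2 (l(O, n) = -2*1 = -2)
S(z) = -4 + 1/(2*z) (S(z) = -4 + 1/(z + z) = -4 + 1/(2*z))
q(v, j) = 31/4 - 2*j (q(v, j) = ((-4 + (1/2)/4) + j)*(-2) = ((-4 + (1/2)*(1/4)) + j)*(-2) = ((-4 + 1/8) + j)*(-2) = (-31/8 + j)*(-2) = 31/4 - 2*j)
(-44*(-2 + 31) + q(-37, -101)) + g = (-44*(-2 + 31) + (31/4 - 2*(-101))) + 25459 = (-44*29 + (31/4 + 202)) + 25459 = (-1276 + 839/4) + 25459 = -4265/4 + 25459 = 97571/4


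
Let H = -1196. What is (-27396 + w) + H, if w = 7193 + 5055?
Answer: -16344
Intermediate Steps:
w = 12248
(-27396 + w) + H = (-27396 + 12248) - 1196 = -15148 - 1196 = -16344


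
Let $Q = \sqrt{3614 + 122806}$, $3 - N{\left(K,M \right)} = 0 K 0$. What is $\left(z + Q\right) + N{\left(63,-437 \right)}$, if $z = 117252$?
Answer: $117255 + 14 \sqrt{645} \approx 1.1761 \cdot 10^{5}$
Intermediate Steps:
$N{\left(K,M \right)} = 3$ ($N{\left(K,M \right)} = 3 - 0 K 0 = 3 - 0 \cdot 0 = 3 - 0 = 3 + 0 = 3$)
$Q = 14 \sqrt{645}$ ($Q = \sqrt{126420} = 14 \sqrt{645} \approx 355.56$)
$\left(z + Q\right) + N{\left(63,-437 \right)} = \left(117252 + 14 \sqrt{645}\right) + 3 = 117255 + 14 \sqrt{645}$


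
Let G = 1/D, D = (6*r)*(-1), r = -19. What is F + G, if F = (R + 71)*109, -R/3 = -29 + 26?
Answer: 994081/114 ≈ 8720.0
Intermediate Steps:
R = 9 (R = -3*(-29 + 26) = -3*(-3) = 9)
F = 8720 (F = (9 + 71)*109 = 80*109 = 8720)
D = 114 (D = (6*(-19))*(-1) = -114*(-1) = 114)
G = 1/114 ≈ 0.0087719
F + G = 8720 + 1/114 = 994081/114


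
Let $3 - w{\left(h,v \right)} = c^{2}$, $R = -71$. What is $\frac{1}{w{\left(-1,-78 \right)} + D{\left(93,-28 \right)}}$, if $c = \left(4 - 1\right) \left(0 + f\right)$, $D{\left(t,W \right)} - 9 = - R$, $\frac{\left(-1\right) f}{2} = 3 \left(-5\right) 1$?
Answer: $- \frac{1}{8017} \approx -0.00012473$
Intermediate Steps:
$f = 30$ ($f = - 2 \cdot 3 \left(-5\right) 1 = - 2 \left(\left(-15\right) 1\right) = \left(-2\right) \left(-15\right) = 30$)
$D{\left(t,W \right)} = 80$ ($D{\left(t,W \right)} = 9 - -71 = 9 + 71 = 80$)
$c = 90$ ($c = \left(4 - 1\right) \left(0 + 30\right) = 3 \cdot 30 = 90$)
$w{\left(h,v \right)} = -8097$ ($w{\left(h,v \right)} = 3 - 90^{2} = 3 - 8100 = -8097$)
$\frac{1}{w{\left(-1,-78 \right)} + D{\left(93,-28 \right)}} = \frac{1}{-8097 + 80} = \frac{1}{-8017} = - \frac{1}{8017}$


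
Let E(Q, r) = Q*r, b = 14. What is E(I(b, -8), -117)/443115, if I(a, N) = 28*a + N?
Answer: -4992/49235 ≈ -0.10139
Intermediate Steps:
I(a, N) = N + 28*a
E(I(b, -8), -117)/443115 = ((-8 + 28*14)*(-117))/443115 = ((-8 + 392)*(-117))*(1/443115) = (384*(-117))*(1/443115) = -44928*1/443115 = -4992/49235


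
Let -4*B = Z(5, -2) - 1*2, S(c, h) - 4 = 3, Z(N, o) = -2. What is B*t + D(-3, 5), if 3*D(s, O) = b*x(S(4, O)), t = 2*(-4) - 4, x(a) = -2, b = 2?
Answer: -40/3 ≈ -13.333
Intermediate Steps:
S(c, h) = 7 (S(c, h) = 4 + 3 = 7)
t = -12 (t = -8 - 4 = -12)
D(s, O) = -4/3 (D(s, O) = (2*(-2))/3 = (⅓)*(-4) = -4/3)
B = 1 (B = -(-2 - 1*2)/4 = -(-2 - 2)/4 = -¼*(-4) = 1)
B*t + D(-3, 5) = 1*(-12) - 4/3 = -12 - 4/3 = -40/3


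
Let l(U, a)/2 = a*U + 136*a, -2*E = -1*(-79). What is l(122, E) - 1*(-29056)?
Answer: 8674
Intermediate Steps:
E = -79/2 (E = -(-1)*(-79)/2 = -½*79 = -79/2 ≈ -39.500)
l(U, a) = 272*a + 2*U*a (l(U, a) = 2*(a*U + 136*a) = 2*(U*a + 136*a) = 2*(136*a + U*a) = 272*a + 2*U*a)
l(122, E) - 1*(-29056) = 2*(-79/2)*(136 + 122) - 1*(-29056) = 2*(-79/2)*258 + 29056 = -20382 + 29056 = 8674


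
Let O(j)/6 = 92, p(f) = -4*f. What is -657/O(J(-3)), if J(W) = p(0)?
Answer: -219/184 ≈ -1.1902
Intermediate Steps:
J(W) = 0 (J(W) = -4*0 = 0)
O(j) = 552 (O(j) = 6*92 = 552)
-657/O(J(-3)) = -657/552 = -657*1/552 = -219/184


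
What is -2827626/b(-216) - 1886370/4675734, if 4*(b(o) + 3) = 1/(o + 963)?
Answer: 6584168241764647/6984767307 ≈ 9.4265e+5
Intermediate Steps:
b(o) = -3 + 1/(4*(963 + o)) (b(o) = -3 + 1/(4*(o + 963)) = -3 + 1/(4*(963 + o)))
-2827626/b(-216) - 1886370/4675734 = -2827626*4*(963 - 216)/(-11555 - 12*(-216)) - 1886370/4675734 = -2827626*2988/(-11555 + 2592) - 1886370*1/4675734 = -2827626/((¼)*(1/747)*(-8963)) - 314395/779289 = -2827626/(-8963/2988) - 314395/779289 = -2827626*(-2988/8963) - 314395/779289 = 8448946488/8963 - 314395/779289 = 6584168241764647/6984767307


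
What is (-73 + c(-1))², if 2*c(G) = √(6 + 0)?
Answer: (146 - √6)²/4 ≈ 5151.7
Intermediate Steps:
c(G) = √6/2 (c(G) = √(6 + 0)/2 = √6/2)
(-73 + c(-1))² = (-73 + √6/2)²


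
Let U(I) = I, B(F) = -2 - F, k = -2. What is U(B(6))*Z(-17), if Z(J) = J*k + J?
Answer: -136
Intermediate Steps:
Z(J) = -J (Z(J) = J*(-2) + J = -2*J + J = -J)
U(B(6))*Z(-17) = (-2 - 1*6)*(-1*(-17)) = (-2 - 6)*17 = -8*17 = -136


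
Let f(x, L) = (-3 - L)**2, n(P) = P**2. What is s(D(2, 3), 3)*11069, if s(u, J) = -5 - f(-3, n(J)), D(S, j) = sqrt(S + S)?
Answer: -1649281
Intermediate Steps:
D(S, j) = sqrt(2)*sqrt(S) (D(S, j) = sqrt(2*S) = sqrt(2)*sqrt(S))
s(u, J) = -5 - (3 + J**2)**2
s(D(2, 3), 3)*11069 = (-5 - (3 + 3**2)**2)*11069 = (-5 - (3 + 9)**2)*11069 = (-5 - 1*12**2)*11069 = (-5 - 1*144)*11069 = (-5 - 144)*11069 = -149*11069 = -1649281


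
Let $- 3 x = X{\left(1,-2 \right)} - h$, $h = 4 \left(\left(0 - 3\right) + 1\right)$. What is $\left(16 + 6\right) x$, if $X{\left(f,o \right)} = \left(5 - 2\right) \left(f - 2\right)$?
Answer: $- \frac{110}{3} \approx -36.667$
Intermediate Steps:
$X{\left(f,o \right)} = -6 + 3 f$ ($X{\left(f,o \right)} = 3 \left(-2 + f\right) = -6 + 3 f$)
$h = -8$ ($h = 4 \left(-3 + 1\right) = 4 \left(-2\right) = -8$)
$x = - \frac{5}{3}$ ($x = - \frac{\left(-6 + 3 \cdot 1\right) - -8}{3} = - \frac{\left(-6 + 3\right) + 8}{3} = - \frac{-3 + 8}{3} = \left(- \frac{1}{3}\right) 5 = - \frac{5}{3} \approx -1.6667$)
$\left(16 + 6\right) x = \left(16 + 6\right) \left(- \frac{5}{3}\right) = 22 \left(- \frac{5}{3}\right) = - \frac{110}{3}$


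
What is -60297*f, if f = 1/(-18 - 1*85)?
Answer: 60297/103 ≈ 585.41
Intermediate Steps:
f = -1/103 (f = 1/(-18 - 85) = 1/(-103) = -1/103 ≈ -0.0097087)
-60297*f = -60297*(-1/103) = 60297/103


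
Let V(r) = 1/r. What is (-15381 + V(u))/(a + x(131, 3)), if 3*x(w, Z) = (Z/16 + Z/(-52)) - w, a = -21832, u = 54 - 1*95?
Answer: 5542368/7882619 ≈ 0.70311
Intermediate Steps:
u = -41 (u = 54 - 95 = -41)
x(w, Z) = -w/3 + 3*Z/208 (x(w, Z) = ((Z/16 + Z/(-52)) - w)/3 = ((Z*(1/16) + Z*(-1/52)) - w)/3 = ((Z/16 - Z/52) - w)/3 = (9*Z/208 - w)/3 = (-w + 9*Z/208)/3 = -w/3 + 3*Z/208)
(-15381 + V(u))/(a + x(131, 3)) = (-15381 + 1/(-41))/(-21832 + (-1/3*131 + (3/208)*3)) = (-15381 - 1/41)/(-21832 + (-131/3 + 9/208)) = -630622/(41*(-21832 - 27221/624)) = -630622/(41*(-13650389/624)) = -630622/41*(-624/13650389) = 5542368/7882619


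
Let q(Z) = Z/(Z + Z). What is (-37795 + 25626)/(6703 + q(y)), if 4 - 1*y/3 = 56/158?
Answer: -24338/13407 ≈ -1.8153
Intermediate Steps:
y = 864/79 (y = 12 - 168/158 = 12 - 3*28/79 = 12 - 84/79 = 864/79 ≈ 10.937)
q(Z) = ½ (q(Z) = Z/((2*Z)) = Z*(1/(2*Z)) = ½)
(-37795 + 25626)/(6703 + q(y)) = (-37795 + 25626)/(6703 + ½) = -12169/13407/2 = -12169*2/13407 = -24338/13407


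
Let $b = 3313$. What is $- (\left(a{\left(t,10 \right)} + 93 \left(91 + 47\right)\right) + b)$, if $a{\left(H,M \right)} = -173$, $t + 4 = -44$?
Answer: $-15974$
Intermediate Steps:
$t = -48$ ($t = -4 - 44 = -48$)
$- (\left(a{\left(t,10 \right)} + 93 \left(91 + 47\right)\right) + b) = - (\left(-173 + 93 \left(91 + 47\right)\right) + 3313) = - (\left(-173 + 93 \cdot 138\right) + 3313) = - (\left(-173 + 12834\right) + 3313) = - (12661 + 3313) = \left(-1\right) 15974 = -15974$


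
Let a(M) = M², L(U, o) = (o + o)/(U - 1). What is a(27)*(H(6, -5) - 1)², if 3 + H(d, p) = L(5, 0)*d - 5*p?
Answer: 321489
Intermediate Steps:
L(U, o) = 2*o/(-1 + U) (L(U, o) = (2*o)/(-1 + U) = 2*o/(-1 + U))
H(d, p) = -3 - 5*p (H(d, p) = -3 + ((2*0/(-1 + 5))*d - 5*p) = -3 + ((2*0/4)*d - 5*p) = -3 + ((2*0*(¼))*d - 5*p) = -3 + (0*d - 5*p) = -3 + (0 - 5*p) = -3 - 5*p)
a(27)*(H(6, -5) - 1)² = 27²*((-3 - 5*(-5)) - 1)² = 729*((-3 + 25) - 1)² = 729*(22 - 1)² = 729*21² = 729*441 = 321489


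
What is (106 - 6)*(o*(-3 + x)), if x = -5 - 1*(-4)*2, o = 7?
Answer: 0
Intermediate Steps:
x = 3 (x = -5 - (-4)*2 = -5 - 1*(-8) = -5 + 8 = 3)
(106 - 6)*(o*(-3 + x)) = (106 - 6)*(7*(-3 + 3)) = 100*(7*0) = 100*0 = 0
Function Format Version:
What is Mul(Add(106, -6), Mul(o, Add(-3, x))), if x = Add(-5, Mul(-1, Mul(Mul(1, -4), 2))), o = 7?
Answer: 0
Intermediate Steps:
x = 3 (x = Add(-5, Mul(-1, Mul(-4, 2))) = Add(-5, Mul(-1, -8)) = Add(-5, 8) = 3)
Mul(Add(106, -6), Mul(o, Add(-3, x))) = Mul(Add(106, -6), Mul(7, Add(-3, 3))) = Mul(100, Mul(7, 0)) = Mul(100, 0) = 0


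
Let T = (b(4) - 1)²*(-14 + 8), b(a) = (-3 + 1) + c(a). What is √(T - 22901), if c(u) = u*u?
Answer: I*√23915 ≈ 154.64*I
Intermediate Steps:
c(u) = u²
b(a) = -2 + a² (b(a) = (-3 + 1) + a² = -2 + a²)
T = -1014 (T = ((-2 + 4²) - 1)²*(-14 + 8) = ((-2 + 16) - 1)²*(-6) = (14 - 1)²*(-6) = 13²*(-6) = 169*(-6) = -1014)
√(T - 22901) = √(-1014 - 22901) = √(-23915) = I*√23915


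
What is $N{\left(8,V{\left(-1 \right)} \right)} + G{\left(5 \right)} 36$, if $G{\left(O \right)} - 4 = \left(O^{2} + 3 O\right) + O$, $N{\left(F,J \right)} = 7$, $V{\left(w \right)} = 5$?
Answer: $1771$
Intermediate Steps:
$G{\left(O \right)} = 4 + O^{2} + 4 O$ ($G{\left(O \right)} = 4 + \left(\left(O^{2} + 3 O\right) + O\right) = 4 + \left(O^{2} + 4 O\right) = 4 + O^{2} + 4 O$)
$N{\left(8,V{\left(-1 \right)} \right)} + G{\left(5 \right)} 36 = 7 + \left(4 + 5^{2} + 4 \cdot 5\right) 36 = 7 + \left(4 + 25 + 20\right) 36 = 7 + 49 \cdot 36 = 7 + 1764 = 1771$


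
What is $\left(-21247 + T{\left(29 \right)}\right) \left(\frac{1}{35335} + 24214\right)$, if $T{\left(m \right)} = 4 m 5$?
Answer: $- \frac{17682720147897}{35335} \approx -5.0043 \cdot 10^{8}$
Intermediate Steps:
$T{\left(m \right)} = 20 m$
$\left(-21247 + T{\left(29 \right)}\right) \left(\frac{1}{35335} + 24214\right) = \left(-21247 + 20 \cdot 29\right) \left(\frac{1}{35335} + 24214\right) = \left(-21247 + 580\right) \left(\frac{1}{35335} + 24214\right) = \left(-20667\right) \frac{855601691}{35335} = - \frac{17682720147897}{35335}$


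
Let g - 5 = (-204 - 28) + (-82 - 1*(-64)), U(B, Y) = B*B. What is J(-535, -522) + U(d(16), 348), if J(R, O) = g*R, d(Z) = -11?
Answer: 131196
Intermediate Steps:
U(B, Y) = B²
g = -245 (g = 5 + ((-204 - 28) + (-82 - 1*(-64))) = 5 + (-232 + (-82 + 64)) = 5 + (-232 - 18) = 5 - 250 = -245)
J(R, O) = -245*R
J(-535, -522) + U(d(16), 348) = -245*(-535) + (-11)² = 131075 + 121 = 131196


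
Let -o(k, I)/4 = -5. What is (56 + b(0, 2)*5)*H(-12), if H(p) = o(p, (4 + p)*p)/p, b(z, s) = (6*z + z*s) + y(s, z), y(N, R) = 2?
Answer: -110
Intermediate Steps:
o(k, I) = 20 (o(k, I) = -4*(-5) = 20)
b(z, s) = 2 + 6*z + s*z (b(z, s) = (6*z + z*s) + 2 = (6*z + s*z) + 2 = 2 + 6*z + s*z)
H(p) = 20/p
(56 + b(0, 2)*5)*H(-12) = (56 + (2 + 6*0 + 2*0)*5)*(20/(-12)) = (56 + (2 + 0 + 0)*5)*(20*(-1/12)) = (56 + 2*5)*(-5/3) = (56 + 10)*(-5/3) = 66*(-5/3) = -110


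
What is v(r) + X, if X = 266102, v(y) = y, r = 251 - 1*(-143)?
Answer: 266496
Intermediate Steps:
r = 394 (r = 251 + 143 = 394)
v(r) + X = 394 + 266102 = 266496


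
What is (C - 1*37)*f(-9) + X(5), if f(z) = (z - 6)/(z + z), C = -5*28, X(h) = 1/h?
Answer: -1473/10 ≈ -147.30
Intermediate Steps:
C = -140
f(z) = (-6 + z)/(2*z) (f(z) = (-6 + z)/((2*z)) = (-6 + z)*(1/(2*z)) = (-6 + z)/(2*z))
(C - 1*37)*f(-9) + X(5) = (-140 - 1*37)*((1/2)*(-6 - 9)/(-9)) + 1/5 = (-140 - 37)*((1/2)*(-1/9)*(-15)) + 1/5 = -177*5/6 + 1/5 = -295/2 + 1/5 = -1473/10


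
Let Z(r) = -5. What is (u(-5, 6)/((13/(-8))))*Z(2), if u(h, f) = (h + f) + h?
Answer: -160/13 ≈ -12.308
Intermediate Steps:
u(h, f) = f + 2*h (u(h, f) = (f + h) + h = f + 2*h)
(u(-5, 6)/((13/(-8))))*Z(2) = ((6 + 2*(-5))/((13/(-8))))*(-5) = ((6 - 10)/((13*(-⅛))))*(-5) = -4/(-13/8)*(-5) = -4*(-8/13)*(-5) = (32/13)*(-5) = -160/13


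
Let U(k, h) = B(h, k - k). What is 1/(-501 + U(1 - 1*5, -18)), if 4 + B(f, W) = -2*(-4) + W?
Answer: -1/497 ≈ -0.0020121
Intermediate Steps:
B(f, W) = 4 + W (B(f, W) = -4 + (-2*(-4) + W) = -4 + (8 + W) = 4 + W)
U(k, h) = 4 (U(k, h) = 4 + (k - k) = 4 + 0 = 4)
1/(-501 + U(1 - 1*5, -18)) = 1/(-501 + 4) = 1/(-497) = -1/497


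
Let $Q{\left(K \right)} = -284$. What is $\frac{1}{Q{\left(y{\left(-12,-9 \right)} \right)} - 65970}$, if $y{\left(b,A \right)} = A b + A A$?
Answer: $- \frac{1}{66254} \approx -1.5093 \cdot 10^{-5}$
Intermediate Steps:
$y{\left(b,A \right)} = A^{2} + A b$ ($y{\left(b,A \right)} = A b + A^{2} = A^{2} + A b$)
$\frac{1}{Q{\left(y{\left(-12,-9 \right)} \right)} - 65970} = \frac{1}{-284 - 65970} = \frac{1}{-66254} = - \frac{1}{66254}$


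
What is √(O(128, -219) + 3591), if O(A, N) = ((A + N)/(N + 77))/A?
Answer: 7*√94575053/1136 ≈ 59.925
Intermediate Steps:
O(A, N) = (A + N)/(A*(77 + N)) (O(A, N) = ((A + N)/(77 + N))/A = (A + N)/(A*(77 + N)))
√(O(128, -219) + 3591) = √((128 - 219)/(128*(77 - 219)) + 3591) = √((1/128)*(-91)/(-142) + 3591) = √((1/128)*(-1/142)*(-91) + 3591) = √(91/18176 + 3591) = √(65270107/18176) = 7*√94575053/1136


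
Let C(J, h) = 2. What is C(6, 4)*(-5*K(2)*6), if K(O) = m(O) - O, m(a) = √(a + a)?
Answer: 0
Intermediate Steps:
m(a) = √2*√a (m(a) = √(2*a) = √2*√a)
K(O) = -O + √2*√O (K(O) = √2*√O - O = -O + √2*√O)
C(6, 4)*(-5*K(2)*6) = 2*(-5*(-1*2 + √2*√2)*6) = 2*(-5*(-2 + 2)*6) = 2*(-5*0*6) = 2*(0*6) = 2*0 = 0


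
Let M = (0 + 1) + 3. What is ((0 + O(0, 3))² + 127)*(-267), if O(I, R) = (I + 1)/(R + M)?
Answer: -1661808/49 ≈ -33914.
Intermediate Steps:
M = 4 (M = 1 + 3 = 4)
O(I, R) = (1 + I)/(4 + R) (O(I, R) = (I + 1)/(R + 4) = (1 + I)/(4 + R))
((0 + O(0, 3))² + 127)*(-267) = ((0 + (1 + 0)/(4 + 3))² + 127)*(-267) = ((0 + 1/7)² + 127)*(-267) = ((0 + (⅐)*1)² + 127)*(-267) = ((0 + ⅐)² + 127)*(-267) = ((⅐)² + 127)*(-267) = (1/49 + 127)*(-267) = (6224/49)*(-267) = -1661808/49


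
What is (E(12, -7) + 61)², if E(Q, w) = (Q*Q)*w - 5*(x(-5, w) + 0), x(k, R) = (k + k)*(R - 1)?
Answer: 1814409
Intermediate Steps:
x(k, R) = 2*k*(-1 + R) (x(k, R) = (2*k)*(-1 + R) = 2*k*(-1 + R))
E(Q, w) = -50 + 50*w + w*Q² (E(Q, w) = (Q*Q)*w - 5*(2*(-5)*(-1 + w) + 0) = Q²*w - 5*((10 - 10*w) + 0) = w*Q² - 5*(10 - 10*w) = w*Q² + (-50 + 50*w) = -50 + 50*w + w*Q²)
(E(12, -7) + 61)² = ((-50 + 50*(-7) - 7*12²) + 61)² = ((-50 - 350 - 7*144) + 61)² = ((-50 - 350 - 1008) + 61)² = (-1408 + 61)² = (-1347)² = 1814409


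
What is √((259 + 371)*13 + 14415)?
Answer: √22605 ≈ 150.35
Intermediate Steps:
√((259 + 371)*13 + 14415) = √(630*13 + 14415) = √(8190 + 14415) = √22605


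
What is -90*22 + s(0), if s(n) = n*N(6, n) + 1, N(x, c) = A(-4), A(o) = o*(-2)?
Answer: -1979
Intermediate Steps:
A(o) = -2*o
N(x, c) = 8 (N(x, c) = -2*(-4) = 8)
s(n) = 1 + 8*n (s(n) = n*8 + 1 = 8*n + 1 = 1 + 8*n)
-90*22 + s(0) = -90*22 + (1 + 8*0) = -1980 + (1 + 0) = -1980 + 1 = -1979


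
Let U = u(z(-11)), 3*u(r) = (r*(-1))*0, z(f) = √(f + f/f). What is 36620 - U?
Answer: 36620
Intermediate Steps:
z(f) = √(1 + f) (z(f) = √(f + 1) = √(1 + f))
u(r) = 0 (u(r) = ((r*(-1))*0)/3 = (-r*0)/3 = (⅓)*0 = 0)
U = 0
36620 - U = 36620 - 1*0 = 36620 + 0 = 36620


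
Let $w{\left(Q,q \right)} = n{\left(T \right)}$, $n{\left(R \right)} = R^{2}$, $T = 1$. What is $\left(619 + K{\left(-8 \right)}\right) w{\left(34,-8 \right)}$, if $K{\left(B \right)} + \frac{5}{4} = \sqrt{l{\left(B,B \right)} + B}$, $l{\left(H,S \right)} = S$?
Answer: $\frac{2471}{4} + 4 i \approx 617.75 + 4.0 i$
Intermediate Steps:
$w{\left(Q,q \right)} = 1$ ($w{\left(Q,q \right)} = 1^{2} = 1$)
$K{\left(B \right)} = - \frac{5}{4} + \sqrt{2} \sqrt{B}$ ($K{\left(B \right)} = - \frac{5}{4} + \sqrt{B + B} = - \frac{5}{4} + \sqrt{2 B} = - \frac{5}{4} + \sqrt{2} \sqrt{B}$)
$\left(619 + K{\left(-8 \right)}\right) w{\left(34,-8 \right)} = \left(619 - \left(\frac{5}{4} - \sqrt{2} \sqrt{-8}\right)\right) 1 = \left(619 - \left(\frac{5}{4} - \sqrt{2} \cdot 2 i \sqrt{2}\right)\right) 1 = \left(619 - \left(\frac{5}{4} - 4 i\right)\right) 1 = \left(\frac{2471}{4} + 4 i\right) 1 = \frac{2471}{4} + 4 i$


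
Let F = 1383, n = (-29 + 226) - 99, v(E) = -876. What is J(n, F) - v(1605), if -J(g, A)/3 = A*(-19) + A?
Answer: 75558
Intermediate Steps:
n = 98 (n = 197 - 99 = 98)
J(g, A) = 54*A (J(g, A) = -3*(A*(-19) + A) = -3*(-19*A + A) = -(-54)*A = 54*A)
J(n, F) - v(1605) = 54*1383 - 1*(-876) = 74682 + 876 = 75558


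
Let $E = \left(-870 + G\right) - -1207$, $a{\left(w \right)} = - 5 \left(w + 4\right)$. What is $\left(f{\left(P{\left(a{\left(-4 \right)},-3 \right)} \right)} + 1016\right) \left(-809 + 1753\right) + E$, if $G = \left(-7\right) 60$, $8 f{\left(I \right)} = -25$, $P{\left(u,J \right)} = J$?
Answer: $956071$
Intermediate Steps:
$a{\left(w \right)} = -20 - 5 w$ ($a{\left(w \right)} = - 5 \left(4 + w\right) = -20 - 5 w$)
$f{\left(I \right)} = - \frac{25}{8}$ ($f{\left(I \right)} = \frac{1}{8} \left(-25\right) = - \frac{25}{8}$)
$G = -420$
$E = -83$ ($E = \left(-870 - 420\right) - -1207 = -1290 + 1207 = -83$)
$\left(f{\left(P{\left(a{\left(-4 \right)},-3 \right)} \right)} + 1016\right) \left(-809 + 1753\right) + E = \left(- \frac{25}{8} + 1016\right) \left(-809 + 1753\right) - 83 = \frac{8103}{8} \cdot 944 - 83 = 956154 - 83 = 956071$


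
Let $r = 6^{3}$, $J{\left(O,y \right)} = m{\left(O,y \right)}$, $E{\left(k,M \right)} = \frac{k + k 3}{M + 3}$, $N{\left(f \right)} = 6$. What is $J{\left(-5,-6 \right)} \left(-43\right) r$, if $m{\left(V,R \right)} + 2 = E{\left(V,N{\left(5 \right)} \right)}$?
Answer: $39216$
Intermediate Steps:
$E{\left(k,M \right)} = \frac{4 k}{3 + M}$ ($E{\left(k,M \right)} = \frac{k + 3 k}{3 + M} = \frac{4 k}{3 + M}$)
$m{\left(V,R \right)} = -2 + \frac{4 V}{9}$ ($m{\left(V,R \right)} = -2 + \frac{4 V}{3 + 6} = -2 + \frac{4 V}{9}$)
$J{\left(O,y \right)} = -2 + \frac{4 O}{9}$
$r = 216$
$J{\left(-5,-6 \right)} \left(-43\right) r = \left(-2 + \frac{4}{9} \left(-5\right)\right) \left(-43\right) 216 = \left(-2 - \frac{20}{9}\right) \left(-43\right) 216 = \left(- \frac{38}{9}\right) \left(-43\right) 216 = \frac{1634}{9} \cdot 216 = 39216$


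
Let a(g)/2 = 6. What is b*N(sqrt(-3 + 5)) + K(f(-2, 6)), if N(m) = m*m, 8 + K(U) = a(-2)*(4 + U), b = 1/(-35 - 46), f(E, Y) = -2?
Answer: 1294/81 ≈ 15.975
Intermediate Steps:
a(g) = 12 (a(g) = 2*6 = 12)
b = -1/81 (b = 1/(-81) = -1/81 ≈ -0.012346)
K(U) = 40 + 12*U (K(U) = -8 + 12*(4 + U) = -8 + (48 + 12*U) = 40 + 12*U)
N(m) = m**2
b*N(sqrt(-3 + 5)) + K(f(-2, 6)) = -(sqrt(-3 + 5))**2/81 + (40 + 12*(-2)) = -(sqrt(2))**2/81 + (40 - 24) = -1/81*2 + 16 = -2/81 + 16 = 1294/81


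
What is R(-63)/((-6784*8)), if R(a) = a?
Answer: 63/54272 ≈ 0.0011608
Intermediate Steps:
R(-63)/((-6784*8)) = -63/((-6784*8)) = -63/(-54272) = -63*(-1/54272) = 63/54272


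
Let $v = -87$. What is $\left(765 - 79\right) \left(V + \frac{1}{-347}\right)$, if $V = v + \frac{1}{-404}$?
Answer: $- \frac{4183607701}{70094} \approx -59686.0$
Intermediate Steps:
$V = - \frac{35149}{404}$ ($V = -87 + \frac{1}{-404} = -87 - \frac{1}{404} = - \frac{35149}{404} \approx -87.002$)
$\left(765 - 79\right) \left(V + \frac{1}{-347}\right) = \left(765 - 79\right) \left(- \frac{35149}{404} + \frac{1}{-347}\right) = \left(765 - 79\right) \left(- \frac{35149}{404} - \frac{1}{347}\right) = 686 \left(- \frac{12197107}{140188}\right) = - \frac{4183607701}{70094}$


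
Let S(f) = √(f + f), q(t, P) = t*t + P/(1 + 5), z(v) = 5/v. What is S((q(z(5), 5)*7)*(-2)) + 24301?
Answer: 24301 + I*√462/3 ≈ 24301.0 + 7.1647*I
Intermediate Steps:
q(t, P) = t² + P/6
S(f) = √2*√f (S(f) = √(2*f) = √2*√f)
S((q(z(5), 5)*7)*(-2)) + 24301 = √2*√((((5/5)² + (⅙)*5)*7)*(-2)) + 24301 = √2*√((((5*(⅕))² + ⅚)*7)*(-2)) + 24301 = √2*√(((1² + ⅚)*7)*(-2)) + 24301 = √2*√(((1 + ⅚)*7)*(-2)) + 24301 = √2*√(((11/6)*7)*(-2)) + 24301 = √2*√((77/6)*(-2)) + 24301 = √2*√(-77/3) + 24301 = √2*(I*√231/3) + 24301 = I*√462/3 + 24301 = 24301 + I*√462/3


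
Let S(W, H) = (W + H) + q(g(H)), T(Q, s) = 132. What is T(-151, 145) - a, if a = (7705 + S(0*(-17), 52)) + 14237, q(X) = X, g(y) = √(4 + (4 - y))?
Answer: -21862 - 2*I*√11 ≈ -21862.0 - 6.6332*I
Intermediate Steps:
g(y) = √(8 - y)
S(W, H) = H + W + √(8 - H) (S(W, H) = (W + H) + √(8 - H) = (H + W) + √(8 - H) = H + W + √(8 - H))
a = 21994 + 2*I*√11 (a = (7705 + (52 + 0*(-17) + √(8 - 1*52))) + 14237 = (7705 + (52 + 0 + √(8 - 52))) + 14237 = (7705 + (52 + 0 + √(-44))) + 14237 = (7705 + (52 + 0 + 2*I*√11)) + 14237 = (7705 + (52 + 2*I*√11)) + 14237 = (7757 + 2*I*√11) + 14237 = 21994 + 2*I*√11 ≈ 21994.0 + 6.6332*I)
T(-151, 145) - a = 132 - (21994 + 2*I*√11) = 132 + (-21994 - 2*I*√11) = -21862 - 2*I*√11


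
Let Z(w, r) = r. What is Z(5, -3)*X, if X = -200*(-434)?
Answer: -260400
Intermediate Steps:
X = 86800
Z(5, -3)*X = -3*86800 = -260400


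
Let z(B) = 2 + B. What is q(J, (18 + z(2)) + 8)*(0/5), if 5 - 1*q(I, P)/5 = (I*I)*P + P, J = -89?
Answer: 0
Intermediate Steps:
q(I, P) = 25 - 5*P - 5*P*I**2 (q(I, P) = 25 - 5*((I*I)*P + P) = 25 - 5*(I**2*P + P) = 25 - 5*(P*I**2 + P) = 25 - 5*(P + P*I**2) = 25 + (-5*P - 5*P*I**2) = 25 - 5*P - 5*P*I**2)
q(J, (18 + z(2)) + 8)*(0/5) = (25 - 5*((18 + (2 + 2)) + 8) - 5*((18 + (2 + 2)) + 8)*(-89)**2)*(0/5) = (25 - 5*((18 + 4) + 8) - 5*((18 + 4) + 8)*7921)*(0*(1/5)) = (25 - 5*(22 + 8) - 5*(22 + 8)*7921)*0 = (25 - 5*30 - 5*30*7921)*0 = (25 - 150 - 1188150)*0 = -1188275*0 = 0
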